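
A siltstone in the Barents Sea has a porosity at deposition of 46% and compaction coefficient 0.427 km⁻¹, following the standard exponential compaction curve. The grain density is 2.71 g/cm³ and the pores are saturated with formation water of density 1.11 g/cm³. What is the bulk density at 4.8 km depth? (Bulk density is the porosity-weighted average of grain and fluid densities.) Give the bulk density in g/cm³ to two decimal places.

Porosity at depth: n = 0.46·exp(−0.427×4.8) = 0.46×0.1288 = 0.0592
Bulk density: ρ_b = (1−n)ρ_g + n·ρ_f = 0.9408×2.71 + 0.0592×1.11
       = 2.549 + 0.066 = 2.615 g/cm³

2.62 g/cm³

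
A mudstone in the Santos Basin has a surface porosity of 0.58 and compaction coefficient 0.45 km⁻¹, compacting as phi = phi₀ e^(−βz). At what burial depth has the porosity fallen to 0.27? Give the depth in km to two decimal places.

Invert Athy's law: z = ln(phi₀/phi) / β
z = ln(0.58/0.27) / 0.45 = ln(2.148) / 0.45 = 0.7646 / 0.45 = 1.699 km

1.70 km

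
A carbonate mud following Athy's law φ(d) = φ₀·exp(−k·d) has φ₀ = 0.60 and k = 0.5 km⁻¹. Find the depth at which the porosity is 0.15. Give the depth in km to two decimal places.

2.77 km

Invert Athy's law: d = ln(φ₀/φ) / k
d = ln(0.6/0.15) / 0.5 = ln(4) / 0.5 = 1.3863 / 0.5 = 2.773 km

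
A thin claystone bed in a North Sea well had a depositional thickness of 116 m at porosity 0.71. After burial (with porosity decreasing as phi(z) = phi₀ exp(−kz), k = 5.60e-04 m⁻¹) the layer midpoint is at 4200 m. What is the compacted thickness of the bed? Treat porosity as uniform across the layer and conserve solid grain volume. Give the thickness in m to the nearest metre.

Working in km (1 km = 1000 m; k in km⁻¹ = k in m⁻¹ × 1000):
Porosity at 4.2 km: phi = 0.71·exp(−0.56×4.2) = 0.0676
Solid-volume conservation: h(1−phi) = h₀(1−phi₀) ⇒ h = h₀·(1−phi₀)/(1−phi)
h = 0.116 × (1 − 0.71)/(1 − 0.0676) = 0.116 × 0.3110 = 0.0361 km

36 m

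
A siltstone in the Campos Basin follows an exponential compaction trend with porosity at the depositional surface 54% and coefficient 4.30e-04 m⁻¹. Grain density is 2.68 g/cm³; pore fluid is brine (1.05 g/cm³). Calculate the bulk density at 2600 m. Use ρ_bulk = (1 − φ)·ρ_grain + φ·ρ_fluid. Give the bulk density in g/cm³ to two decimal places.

2.39 g/cm³

Working in km (1 km = 1000 m; c in km⁻¹ = c in m⁻¹ × 1000):
Porosity at depth: n = 0.54·exp(−0.43×2.6) = 0.54×0.3269 = 0.1765
Bulk density: ρ_b = (1−n)ρ_g + n·ρ_f = 0.8235×2.68 + 0.1765×1.05
       = 2.207 + 0.185 = 2.392 g/cm³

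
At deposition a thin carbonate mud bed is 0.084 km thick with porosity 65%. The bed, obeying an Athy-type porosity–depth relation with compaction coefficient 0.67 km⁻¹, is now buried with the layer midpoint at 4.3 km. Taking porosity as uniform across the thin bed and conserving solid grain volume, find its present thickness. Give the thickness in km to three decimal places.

0.031 km

Porosity at 4.3 km: φ = 0.65·exp(−0.67×4.3) = 0.0365
Solid-volume conservation: h(1−φ) = h₀(1−φ₀) ⇒ h = h₀·(1−φ₀)/(1−φ)
h = 0.084 × (1 − 0.65)/(1 − 0.0365) = 0.084 × 0.3632 = 0.0305 km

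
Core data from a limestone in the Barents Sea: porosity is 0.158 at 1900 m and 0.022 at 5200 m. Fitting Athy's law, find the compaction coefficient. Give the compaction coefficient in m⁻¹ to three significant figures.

Working in km (1 km = 1000 m; c in km⁻¹ = c in m⁻¹ × 1000):
Athy: φ(d) = φ₀ e^(−cd) ⇒ φ₁/φ₂ = e^{c(d₂−d₁)} ⇒ c = ln(φ₁/φ₂)/(d₂−d₁)
c = ln(0.158/0.022) / (5.2 − 1.9) = ln(7.182) / 3.3 = 1.9716 / 3.3 = 0.5974 km⁻¹

0.000597 m⁻¹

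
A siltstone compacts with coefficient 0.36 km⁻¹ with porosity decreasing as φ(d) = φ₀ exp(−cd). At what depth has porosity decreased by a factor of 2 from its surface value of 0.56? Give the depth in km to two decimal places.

φ/φ₀ = 1/2 ⇒ exp(−c·d) = 1/2 ⇒ d = ln(2) / c
d = 0.6931 / 0.36 = 1.925 km

1.93 km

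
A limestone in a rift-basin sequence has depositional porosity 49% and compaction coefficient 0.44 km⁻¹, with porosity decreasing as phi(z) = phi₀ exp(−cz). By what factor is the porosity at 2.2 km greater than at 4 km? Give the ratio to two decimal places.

2.21

phi(z₁)/phi(z₂) = e^(−c·z₁)/e^(−c·z₂) = e^{c(z₂−z₁)}
= exp(0.44 × 1.8) = exp(0.792) = 2.2078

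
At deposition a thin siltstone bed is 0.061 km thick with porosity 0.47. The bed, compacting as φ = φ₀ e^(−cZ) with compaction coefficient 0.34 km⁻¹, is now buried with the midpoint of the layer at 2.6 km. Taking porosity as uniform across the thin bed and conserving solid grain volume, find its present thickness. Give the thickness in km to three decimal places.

Porosity at 2.6 km: φ = 0.47·exp(−0.34×2.6) = 0.1942
Solid-volume conservation: h(1−φ) = h₀(1−φ₀) ⇒ h = h₀·(1−φ₀)/(1−φ)
h = 0.061 × (1 − 0.47)/(1 − 0.1942) = 0.061 × 0.6577 = 0.0401 km

0.040 km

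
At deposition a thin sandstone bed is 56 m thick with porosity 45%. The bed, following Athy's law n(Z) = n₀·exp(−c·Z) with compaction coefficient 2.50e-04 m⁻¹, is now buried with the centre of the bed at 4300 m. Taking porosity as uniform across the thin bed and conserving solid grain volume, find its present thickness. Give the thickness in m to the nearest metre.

36 m

Working in km (1 km = 1000 m; c in km⁻¹ = c in m⁻¹ × 1000):
Porosity at 4.3 km: n = 0.45·exp(−0.25×4.3) = 0.1536
Solid-volume conservation: h(1−n) = h₀(1−n₀) ⇒ h = h₀·(1−n₀)/(1−n)
h = 0.056 × (1 − 0.45)/(1 − 0.1536) = 0.056 × 0.6498 = 0.0364 km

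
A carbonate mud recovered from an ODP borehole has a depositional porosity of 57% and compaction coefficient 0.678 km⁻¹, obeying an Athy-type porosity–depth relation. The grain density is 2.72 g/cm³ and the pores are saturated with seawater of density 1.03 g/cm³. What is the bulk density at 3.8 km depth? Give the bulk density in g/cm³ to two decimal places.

2.65 g/cm³

Porosity at depth: φ = 0.57·exp(−0.678×3.8) = 0.57×0.0760 = 0.0433
Bulk density: ρ_b = (1−φ)ρ_g + φ·ρ_f = 0.9567×2.72 + 0.0433×1.03
       = 2.602 + 0.045 = 2.647 g/cm³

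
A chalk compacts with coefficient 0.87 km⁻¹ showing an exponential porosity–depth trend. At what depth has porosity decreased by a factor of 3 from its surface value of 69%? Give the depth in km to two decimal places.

phi/phi₀ = 1/3 ⇒ exp(−β·z) = 1/3 ⇒ z = ln(3) / β
z = 1.0986 / 0.87 = 1.263 km

1.26 km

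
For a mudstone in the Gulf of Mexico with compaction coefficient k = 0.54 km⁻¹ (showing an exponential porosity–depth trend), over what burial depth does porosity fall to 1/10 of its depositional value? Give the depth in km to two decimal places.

n/n₀ = 1/10 ⇒ exp(−k·d) = 1/10 ⇒ d = ln(10) / k
d = 2.3026 / 0.54 = 4.264 km

4.26 km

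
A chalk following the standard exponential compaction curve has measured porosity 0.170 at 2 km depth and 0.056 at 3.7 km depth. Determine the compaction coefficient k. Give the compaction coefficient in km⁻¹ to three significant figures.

Athy: φ(d) = φ₀ e^(−kd) ⇒ φ₁/φ₂ = e^{k(d₂−d₁)} ⇒ k = ln(φ₁/φ₂)/(d₂−d₁)
k = ln(0.17/0.056) / (3.7 − 2) = ln(3.036) / 1.7 = 1.1104 / 1.7 = 0.6532 km⁻¹

0.653 km⁻¹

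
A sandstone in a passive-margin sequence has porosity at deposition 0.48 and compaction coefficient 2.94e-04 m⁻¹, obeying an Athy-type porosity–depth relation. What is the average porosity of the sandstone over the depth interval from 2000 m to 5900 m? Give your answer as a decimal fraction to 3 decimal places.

0.159

Working in km (1 km = 1000 m; β in km⁻¹ = β in m⁻¹ × 1000):
⟨φ⟩ = (1/(Z₂−Z₁)) ∫ φ₀ e^(−βZ) dZ = φ₀·(e^(−β·Z₁) − e^(−β·Z₂)) / (β·(Z₂−Z₁))
e^(−0.294×2) = 0.5554; e^(−0.294×5.9) = 0.1765
⟨φ⟩ = 0.48 × (0.5554 − 0.1765) / (0.294 × 3.9) = 0.48 × 0.3305 = 0.1586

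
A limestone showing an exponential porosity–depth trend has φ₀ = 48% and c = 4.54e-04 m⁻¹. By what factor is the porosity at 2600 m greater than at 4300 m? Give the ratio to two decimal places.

2.16

Working in km (1 km = 1000 m; c in km⁻¹ = c in m⁻¹ × 1000):
φ(d₁)/φ(d₂) = e^(−c·d₁)/e^(−c·d₂) = e^{c(d₂−d₁)}
= exp(0.454 × 1.7) = exp(0.7718) = 2.1637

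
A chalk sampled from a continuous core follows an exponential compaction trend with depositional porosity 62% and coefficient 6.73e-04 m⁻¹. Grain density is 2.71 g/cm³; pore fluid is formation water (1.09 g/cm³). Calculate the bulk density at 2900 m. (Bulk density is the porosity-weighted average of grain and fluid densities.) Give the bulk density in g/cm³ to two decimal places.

2.57 g/cm³

Working in km (1 km = 1000 m; k in km⁻¹ = k in m⁻¹ × 1000):
Porosity at depth: phi = 0.62·exp(−0.673×2.9) = 0.62×0.1420 = 0.0881
Bulk density: ρ_b = (1−phi)ρ_g + phi·ρ_f = 0.9119×2.71 + 0.0881×1.09
       = 2.471 + 0.096 = 2.567 g/cm³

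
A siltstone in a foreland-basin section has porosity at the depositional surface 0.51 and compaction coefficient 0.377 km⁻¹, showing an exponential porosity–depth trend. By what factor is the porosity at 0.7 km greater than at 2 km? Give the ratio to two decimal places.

φ(Z₁)/φ(Z₂) = e^(−k·Z₁)/e^(−k·Z₂) = e^{k(Z₂−Z₁)}
= exp(0.377 × 1.3) = exp(0.4901) = 1.6325

1.63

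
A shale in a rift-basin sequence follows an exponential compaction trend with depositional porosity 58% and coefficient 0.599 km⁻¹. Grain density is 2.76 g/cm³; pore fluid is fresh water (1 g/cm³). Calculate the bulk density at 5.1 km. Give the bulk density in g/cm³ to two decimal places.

2.71 g/cm³

Porosity at depth: phi = 0.58·exp(−0.599×5.1) = 0.58×0.0471 = 0.0273
Bulk density: ρ_b = (1−phi)ρ_g + phi·ρ_f = 0.9727×2.76 + 0.0273×1
       = 2.685 + 0.027 = 2.712 g/cm³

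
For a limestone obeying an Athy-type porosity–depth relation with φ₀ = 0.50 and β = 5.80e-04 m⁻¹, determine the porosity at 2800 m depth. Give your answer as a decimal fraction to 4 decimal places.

0.0986

Working in km (1 km = 1000 m; β in km⁻¹ = β in m⁻¹ × 1000):
φ = φ₀·exp(−β·z) = 0.5 × exp(−0.58 × 2.8) = 0.5 × exp(−1.624)
  = 0.5 × 0.1971 = 0.0986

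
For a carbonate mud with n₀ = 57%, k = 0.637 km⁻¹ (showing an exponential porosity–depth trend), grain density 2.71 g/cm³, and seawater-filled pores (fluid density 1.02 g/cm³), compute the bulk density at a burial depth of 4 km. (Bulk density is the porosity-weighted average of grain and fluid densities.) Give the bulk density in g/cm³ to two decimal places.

Porosity at depth: n = 0.57·exp(−0.637×4) = 0.57×0.0782 = 0.0446
Bulk density: ρ_b = (1−n)ρ_g + n·ρ_f = 0.9554×2.71 + 0.0446×1.02
       = 2.589 + 0.045 = 2.635 g/cm³

2.63 g/cm³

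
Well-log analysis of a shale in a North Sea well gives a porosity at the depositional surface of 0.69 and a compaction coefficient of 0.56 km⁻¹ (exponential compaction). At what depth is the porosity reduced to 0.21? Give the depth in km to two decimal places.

Invert Athy's law: d = ln(phi₀/phi) / k
d = ln(0.69/0.21) / 0.56 = ln(3.286) / 0.56 = 1.1896 / 0.56 = 2.124 km

2.12 km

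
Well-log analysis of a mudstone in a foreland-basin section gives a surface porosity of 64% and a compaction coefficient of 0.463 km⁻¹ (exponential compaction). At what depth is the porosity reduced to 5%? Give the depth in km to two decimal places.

Invert Athy's law: z = ln(phi₀/phi) / β
z = ln(0.64/0.05) / 0.463 = ln(12.8) / 0.463 = 2.5494 / 0.463 = 5.506 km

5.51 km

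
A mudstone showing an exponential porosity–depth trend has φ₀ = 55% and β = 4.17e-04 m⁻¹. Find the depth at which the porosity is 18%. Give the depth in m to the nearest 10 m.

Working in km (1 km = 1000 m; β in km⁻¹ = β in m⁻¹ × 1000):
Invert Athy's law: z = ln(φ₀/φ) / β
z = ln(0.55/0.18) / 0.417 = ln(3.056) / 0.417 = 1.1170 / 0.417 = 2.679 km

2680 m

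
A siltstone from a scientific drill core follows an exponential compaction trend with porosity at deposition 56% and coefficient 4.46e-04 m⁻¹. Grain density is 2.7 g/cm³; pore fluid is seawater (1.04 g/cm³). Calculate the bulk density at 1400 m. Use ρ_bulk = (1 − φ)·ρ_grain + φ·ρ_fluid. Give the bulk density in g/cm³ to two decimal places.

Working in km (1 km = 1000 m; β in km⁻¹ = β in m⁻¹ × 1000):
Porosity at depth: phi = 0.56·exp(−0.446×1.4) = 0.56×0.5356 = 0.2999
Bulk density: ρ_b = (1−phi)ρ_g + phi·ρ_f = 0.7001×2.7 + 0.2999×1.04
       = 1.890 + 0.312 = 2.202 g/cm³

2.20 g/cm³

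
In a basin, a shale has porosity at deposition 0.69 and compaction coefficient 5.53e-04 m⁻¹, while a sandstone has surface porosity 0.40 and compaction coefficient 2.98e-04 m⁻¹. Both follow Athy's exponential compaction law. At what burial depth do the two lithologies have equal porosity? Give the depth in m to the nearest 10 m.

Working in km (1 km = 1000 m; k in km⁻¹ = k in m⁻¹ × 1000):
Set n₀ₐ e^(−kₐz) = n₀ᵦ e^(−kᵦz) ⇒ ln(n₀ₐ/n₀ᵦ) = (kₐ − kᵦ)·z
z = ln(0.69/0.4) / (0.553 − 0.298) = 0.5452 / 0.255 = 2.138 km

2140 m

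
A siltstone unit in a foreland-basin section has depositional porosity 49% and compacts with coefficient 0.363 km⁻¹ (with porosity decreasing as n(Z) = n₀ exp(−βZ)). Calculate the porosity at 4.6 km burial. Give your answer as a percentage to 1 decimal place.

n = n₀·exp(−β·Z) = 0.49 × exp(−0.363 × 4.6) = 0.49 × exp(−1.67)
  = 0.49 × 0.1883 = 0.0923

9.2%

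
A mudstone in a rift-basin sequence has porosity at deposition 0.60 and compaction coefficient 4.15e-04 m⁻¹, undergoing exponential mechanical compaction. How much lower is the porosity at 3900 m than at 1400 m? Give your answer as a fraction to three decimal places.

0.217

Working in km (1 km = 1000 m; k in km⁻¹ = k in m⁻¹ × 1000):
n(1.4) = 0.6·e^(−0.415×1.4) = 0.3356
n(3.9) = 0.6·e^(−0.415×3.9) = 0.1189
Δn = 0.3356 − 0.1189 = 0.2167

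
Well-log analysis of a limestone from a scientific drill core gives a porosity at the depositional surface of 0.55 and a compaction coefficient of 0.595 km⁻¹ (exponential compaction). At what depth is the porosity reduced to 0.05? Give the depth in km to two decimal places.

Invert Athy's law: d = ln(phi₀/phi) / c
d = ln(0.55/0.05) / 0.595 = ln(11) / 0.595 = 2.3979 / 0.595 = 4.030 km

4.03 km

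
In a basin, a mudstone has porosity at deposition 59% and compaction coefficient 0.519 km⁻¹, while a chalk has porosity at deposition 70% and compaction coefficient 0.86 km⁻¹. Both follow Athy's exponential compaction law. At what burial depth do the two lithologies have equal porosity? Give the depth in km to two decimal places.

Set phi₀ₐ e^(−kₐd) = phi₀ᵦ e^(−kᵦd) ⇒ ln(phi₀ₐ/phi₀ᵦ) = (kₐ − kᵦ)·d
d = ln(0.59/0.7) / (0.519 − 0.86) = -0.1710 / -0.341 = 0.501 km

0.50 km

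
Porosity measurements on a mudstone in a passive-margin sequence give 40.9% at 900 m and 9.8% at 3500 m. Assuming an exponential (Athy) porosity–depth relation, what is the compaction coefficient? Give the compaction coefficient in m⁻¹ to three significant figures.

0.000550 m⁻¹

Working in km (1 km = 1000 m; c in km⁻¹ = c in m⁻¹ × 1000):
Athy: φ(Z) = φ₀ e^(−cZ) ⇒ φ₁/φ₂ = e^{c(Z₂−Z₁)} ⇒ c = ln(φ₁/φ₂)/(Z₂−Z₁)
c = ln(0.409/0.098) / (3.5 − 0.9) = ln(4.173) / 2.6 = 1.4287 / 2.6 = 0.5495 km⁻¹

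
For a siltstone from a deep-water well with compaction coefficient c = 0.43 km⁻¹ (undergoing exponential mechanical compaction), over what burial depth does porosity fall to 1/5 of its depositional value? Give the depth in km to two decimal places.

3.74 km

φ/φ₀ = 1/5 ⇒ exp(−c·d) = 1/5 ⇒ d = ln(5) / c
d = 1.6094 / 0.43 = 3.743 km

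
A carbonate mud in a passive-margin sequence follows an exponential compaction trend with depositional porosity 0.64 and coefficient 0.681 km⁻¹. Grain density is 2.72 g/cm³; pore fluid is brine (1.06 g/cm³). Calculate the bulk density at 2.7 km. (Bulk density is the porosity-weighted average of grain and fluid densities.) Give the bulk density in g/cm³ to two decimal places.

Porosity at depth: phi = 0.64·exp(−0.681×2.7) = 0.64×0.1590 = 0.1018
Bulk density: ρ_b = (1−phi)ρ_g + phi·ρ_f = 0.8982×2.72 + 0.1018×1.06
       = 2.443 + 0.108 = 2.551 g/cm³

2.55 g/cm³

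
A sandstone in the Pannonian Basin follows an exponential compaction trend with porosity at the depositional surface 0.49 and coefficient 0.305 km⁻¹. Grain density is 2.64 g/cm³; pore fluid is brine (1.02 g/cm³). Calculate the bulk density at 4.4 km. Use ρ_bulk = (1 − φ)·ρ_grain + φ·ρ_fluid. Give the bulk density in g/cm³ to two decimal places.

Porosity at depth: φ = 0.49·exp(−0.305×4.4) = 0.49×0.2613 = 0.1280
Bulk density: ρ_b = (1−φ)ρ_g + φ·ρ_f = 0.8720×2.64 + 0.1280×1.02
       = 2.302 + 0.131 = 2.433 g/cm³

2.43 g/cm³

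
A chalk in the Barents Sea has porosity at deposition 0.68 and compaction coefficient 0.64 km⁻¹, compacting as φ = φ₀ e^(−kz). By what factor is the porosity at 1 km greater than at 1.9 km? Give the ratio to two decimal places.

1.78

φ(z₁)/φ(z₂) = e^(−k·z₁)/e^(−k·z₂) = e^{k(z₂−z₁)}
= exp(0.64 × 0.9) = exp(0.576) = 1.7789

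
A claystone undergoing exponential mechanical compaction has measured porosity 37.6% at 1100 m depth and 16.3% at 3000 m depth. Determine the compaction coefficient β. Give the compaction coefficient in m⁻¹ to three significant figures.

Working in km (1 km = 1000 m; β in km⁻¹ = β in m⁻¹ × 1000):
Athy: phi(z) = phi₀ e^(−βz) ⇒ phi₁/phi₂ = e^{β(z₂−z₁)} ⇒ β = ln(phi₁/phi₂)/(z₂−z₁)
β = ln(0.376/0.163) / (3 − 1.1) = ln(2.307) / 1.9 = 0.8358 / 1.9 = 0.4399 km⁻¹

0.000440 m⁻¹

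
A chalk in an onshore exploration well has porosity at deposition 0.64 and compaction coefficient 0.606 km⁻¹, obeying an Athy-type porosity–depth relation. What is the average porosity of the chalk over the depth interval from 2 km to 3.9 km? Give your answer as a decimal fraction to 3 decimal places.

⟨n⟩ = (1/(Z₂−Z₁)) ∫ n₀ e^(−βZ) dZ = n₀·(e^(−β·Z₁) − e^(−β·Z₂)) / (β·(Z₂−Z₁))
e^(−0.606×2) = 0.2976; e^(−0.606×3.9) = 0.0941
⟨n⟩ = 0.64 × (0.2976 − 0.0941) / (0.606 × 1.9) = 0.64 × 0.1767 = 0.1131

0.113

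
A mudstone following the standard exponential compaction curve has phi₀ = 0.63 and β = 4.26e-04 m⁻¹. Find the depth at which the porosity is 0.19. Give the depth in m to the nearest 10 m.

Working in km (1 km = 1000 m; β in km⁻¹ = β in m⁻¹ × 1000):
Invert Athy's law: z = ln(phi₀/phi) / β
z = ln(0.63/0.19) / 0.426 = ln(3.316) / 0.426 = 1.1987 / 0.426 = 2.814 km

2810 m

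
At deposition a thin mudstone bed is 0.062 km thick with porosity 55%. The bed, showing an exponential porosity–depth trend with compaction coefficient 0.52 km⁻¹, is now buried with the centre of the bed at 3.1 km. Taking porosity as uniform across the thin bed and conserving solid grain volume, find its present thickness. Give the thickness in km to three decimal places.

0.031 km

Porosity at 3.1 km: n = 0.55·exp(−0.52×3.1) = 0.1097
Solid-volume conservation: h(1−n) = h₀(1−n₀) ⇒ h = h₀·(1−n₀)/(1−n)
h = 0.062 × (1 − 0.55)/(1 − 0.1097) = 0.062 × 0.5055 = 0.0313 km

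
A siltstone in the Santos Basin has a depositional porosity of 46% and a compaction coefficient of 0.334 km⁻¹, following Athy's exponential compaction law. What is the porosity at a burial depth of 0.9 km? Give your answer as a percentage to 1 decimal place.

n = n₀·exp(−k·Z) = 0.46 × exp(−0.334 × 0.9) = 0.46 × exp(−0.3006)
  = 0.46 × 0.7404 = 0.3406

34.1%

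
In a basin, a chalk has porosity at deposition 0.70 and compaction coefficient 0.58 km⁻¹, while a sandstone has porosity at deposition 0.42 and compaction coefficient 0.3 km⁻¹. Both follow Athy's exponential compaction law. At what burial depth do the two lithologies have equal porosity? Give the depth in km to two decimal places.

Set phi₀ₐ e^(−cₐz) = phi₀ᵦ e^(−cᵦz) ⇒ ln(phi₀ₐ/phi₀ᵦ) = (cₐ − cᵦ)·z
z = ln(0.7/0.42) / (0.58 − 0.3) = 0.5108 / 0.28 = 1.824 km

1.82 km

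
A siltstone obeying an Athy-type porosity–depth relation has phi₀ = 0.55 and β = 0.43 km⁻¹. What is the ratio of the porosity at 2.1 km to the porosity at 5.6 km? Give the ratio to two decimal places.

4.50

phi(d₁)/phi(d₂) = e^(−β·d₁)/e^(−β·d₂) = e^{β(d₂−d₁)}
= exp(0.43 × 3.5) = exp(1.505) = 4.5042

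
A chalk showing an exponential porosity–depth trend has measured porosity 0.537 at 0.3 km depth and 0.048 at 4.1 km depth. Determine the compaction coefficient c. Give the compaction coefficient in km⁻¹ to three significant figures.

Athy: n(d) = n₀ e^(−cd) ⇒ n₁/n₂ = e^{c(d₂−d₁)} ⇒ c = ln(n₁/n₂)/(d₂−d₁)
c = ln(0.537/0.048) / (4.1 − 0.3) = ln(11.19) / 3.8 = 2.4148 / 3.8 = 0.6355 km⁻¹

0.635 km⁻¹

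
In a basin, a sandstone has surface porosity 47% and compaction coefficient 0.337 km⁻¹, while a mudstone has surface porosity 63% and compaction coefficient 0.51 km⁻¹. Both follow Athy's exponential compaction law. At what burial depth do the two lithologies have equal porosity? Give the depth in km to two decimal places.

1.69 km

Set n₀ₐ e^(−cₐZ) = n₀ᵦ e^(−cᵦZ) ⇒ ln(n₀ₐ/n₀ᵦ) = (cₐ − cᵦ)·Z
Z = ln(0.47/0.63) / (0.337 − 0.51) = -0.2930 / -0.173 = 1.694 km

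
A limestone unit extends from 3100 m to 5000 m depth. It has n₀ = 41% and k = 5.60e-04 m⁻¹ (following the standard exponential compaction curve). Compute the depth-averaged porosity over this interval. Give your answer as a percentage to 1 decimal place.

Working in km (1 km = 1000 m; k in km⁻¹ = k in m⁻¹ × 1000):
⟨n⟩ = (1/(z₂−z₁)) ∫ n₀ e^(−kz) dz = n₀·(e^(−k·z₁) − e^(−k·z₂)) / (k·(z₂−z₁))
e^(−0.56×3.1) = 0.1762; e^(−0.56×5) = 0.0608
⟨n⟩ = 0.41 × (0.1762 − 0.0608) / (0.56 × 1.9) = 0.41 × 0.1085 = 0.0445

4.4%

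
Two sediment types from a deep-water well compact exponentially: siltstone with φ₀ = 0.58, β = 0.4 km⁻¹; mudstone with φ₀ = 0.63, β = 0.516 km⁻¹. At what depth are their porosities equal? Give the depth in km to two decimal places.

Set φ₀ₐ e^(−βₐz) = φ₀ᵦ e^(−βᵦz) ⇒ ln(φ₀ₐ/φ₀ᵦ) = (βₐ − βᵦ)·z
z = ln(0.58/0.63) / (0.4 − 0.516) = -0.0827 / -0.116 = 0.713 km

0.71 km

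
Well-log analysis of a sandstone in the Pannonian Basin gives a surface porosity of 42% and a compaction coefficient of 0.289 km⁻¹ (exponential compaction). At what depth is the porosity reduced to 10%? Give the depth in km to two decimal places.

4.97 km

Invert Athy's law: Z = ln(n₀/n) / c
Z = ln(0.42/0.1) / 0.289 = ln(4.2) / 0.289 = 1.4351 / 0.289 = 4.966 km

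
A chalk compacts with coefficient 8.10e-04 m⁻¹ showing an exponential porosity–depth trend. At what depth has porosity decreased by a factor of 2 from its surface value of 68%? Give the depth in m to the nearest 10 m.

860 m

Working in km (1 km = 1000 m; β in km⁻¹ = β in m⁻¹ × 1000):
n/n₀ = 1/2 ⇒ exp(−β·Z) = 1/2 ⇒ Z = ln(2) / β
Z = 0.6931 / 0.81 = 0.856 km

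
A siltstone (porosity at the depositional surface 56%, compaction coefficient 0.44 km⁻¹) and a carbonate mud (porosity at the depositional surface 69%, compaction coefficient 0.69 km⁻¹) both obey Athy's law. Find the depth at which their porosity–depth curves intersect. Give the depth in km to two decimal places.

Set phi₀ₐ e^(−βₐZ) = phi₀ᵦ e^(−βᵦZ) ⇒ ln(phi₀ₐ/phi₀ᵦ) = (βₐ − βᵦ)·Z
Z = ln(0.56/0.69) / (0.44 − 0.69) = -0.2088 / -0.25 = 0.835 km

0.84 km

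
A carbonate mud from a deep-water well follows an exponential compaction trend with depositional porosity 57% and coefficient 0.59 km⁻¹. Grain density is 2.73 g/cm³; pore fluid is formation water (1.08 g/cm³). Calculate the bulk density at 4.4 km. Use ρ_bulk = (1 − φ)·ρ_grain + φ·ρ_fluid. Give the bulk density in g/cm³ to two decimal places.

Porosity at depth: φ = 0.57·exp(−0.59×4.4) = 0.57×0.0746 = 0.0425
Bulk density: ρ_b = (1−φ)ρ_g + φ·ρ_f = 0.9575×2.73 + 0.0425×1.08
       = 2.614 + 0.046 = 2.660 g/cm³

2.66 g/cm³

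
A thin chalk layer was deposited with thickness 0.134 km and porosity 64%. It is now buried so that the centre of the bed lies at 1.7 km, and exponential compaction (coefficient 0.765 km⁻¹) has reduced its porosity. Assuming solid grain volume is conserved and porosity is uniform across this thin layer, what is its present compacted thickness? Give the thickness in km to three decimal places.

Porosity at 1.7 km: n = 0.64·exp(−0.765×1.7) = 0.1743
Solid-volume conservation: h(1−n) = h₀(1−n₀) ⇒ h = h₀·(1−n₀)/(1−n)
h = 0.134 × (1 − 0.64)/(1 − 0.1743) = 0.134 × 0.4360 = 0.0584 km

0.058 km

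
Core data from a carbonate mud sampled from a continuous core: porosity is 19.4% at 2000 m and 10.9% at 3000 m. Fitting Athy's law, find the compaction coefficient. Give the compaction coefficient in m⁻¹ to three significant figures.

Working in km (1 km = 1000 m; c in km⁻¹ = c in m⁻¹ × 1000):
Athy: φ(Z) = φ₀ e^(−cZ) ⇒ φ₁/φ₂ = e^{c(Z₂−Z₁)} ⇒ c = ln(φ₁/φ₂)/(Z₂−Z₁)
c = ln(0.194/0.109) / (3 − 2) = ln(1.78) / 1 = 0.5765 / 1 = 0.5765 km⁻¹

0.000577 m⁻¹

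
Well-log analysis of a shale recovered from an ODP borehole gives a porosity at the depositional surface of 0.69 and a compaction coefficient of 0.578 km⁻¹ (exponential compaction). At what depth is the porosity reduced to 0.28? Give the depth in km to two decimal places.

Invert Athy's law: z = ln(phi₀/phi) / β
z = ln(0.69/0.28) / 0.578 = ln(2.464) / 0.578 = 0.9019 / 0.578 = 1.560 km

1.56 km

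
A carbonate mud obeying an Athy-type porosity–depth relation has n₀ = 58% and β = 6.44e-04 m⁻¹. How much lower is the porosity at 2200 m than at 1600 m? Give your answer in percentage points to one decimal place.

6.6 percentage points

Working in km (1 km = 1000 m; β in km⁻¹ = β in m⁻¹ × 1000):
n(1.6) = 0.58·e^(−0.644×1.6) = 0.2070
n(2.2) = 0.58·e^(−0.644×2.2) = 0.1406
Δn = 0.2070 − 0.1406 = 0.0663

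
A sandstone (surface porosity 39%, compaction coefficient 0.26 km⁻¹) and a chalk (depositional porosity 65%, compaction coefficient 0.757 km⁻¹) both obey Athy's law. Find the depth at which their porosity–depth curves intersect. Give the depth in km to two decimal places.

Set φ₀ₐ e^(−kₐZ) = φ₀ᵦ e^(−kᵦZ) ⇒ ln(φ₀ₐ/φ₀ᵦ) = (kₐ − kᵦ)·Z
Z = ln(0.39/0.65) / (0.26 − 0.757) = -0.5108 / -0.497 = 1.028 km

1.03 km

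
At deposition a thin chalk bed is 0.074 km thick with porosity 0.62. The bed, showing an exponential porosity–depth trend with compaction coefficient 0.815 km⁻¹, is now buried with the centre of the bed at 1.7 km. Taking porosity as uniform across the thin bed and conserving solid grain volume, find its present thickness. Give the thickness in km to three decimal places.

Porosity at 1.7 km: n = 0.62·exp(−0.815×1.7) = 0.1551
Solid-volume conservation: h(1−n) = h₀(1−n₀) ⇒ h = h₀·(1−n₀)/(1−n)
h = 0.074 × (1 − 0.62)/(1 − 0.1551) = 0.074 × 0.4498 = 0.0333 km

0.033 km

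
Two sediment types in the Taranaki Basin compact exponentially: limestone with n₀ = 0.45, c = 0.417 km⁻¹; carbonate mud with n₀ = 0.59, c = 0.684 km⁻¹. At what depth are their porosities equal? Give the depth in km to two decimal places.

1.01 km

Set n₀ₐ e^(−cₐZ) = n₀ᵦ e^(−cᵦZ) ⇒ ln(n₀ₐ/n₀ᵦ) = (cₐ − cᵦ)·Z
Z = ln(0.45/0.59) / (0.417 − 0.684) = -0.2709 / -0.267 = 1.015 km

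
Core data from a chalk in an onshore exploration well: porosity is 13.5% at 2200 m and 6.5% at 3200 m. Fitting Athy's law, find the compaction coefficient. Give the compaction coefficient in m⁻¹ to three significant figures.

0.000731 m⁻¹

Working in km (1 km = 1000 m; β in km⁻¹ = β in m⁻¹ × 1000):
Athy: φ(Z) = φ₀ e^(−βZ) ⇒ φ₁/φ₂ = e^{β(Z₂−Z₁)} ⇒ β = ln(φ₁/φ₂)/(Z₂−Z₁)
β = ln(0.135/0.065) / (3.2 − 2.2) = ln(2.077) / 1 = 0.7309 / 1 = 0.7309 km⁻¹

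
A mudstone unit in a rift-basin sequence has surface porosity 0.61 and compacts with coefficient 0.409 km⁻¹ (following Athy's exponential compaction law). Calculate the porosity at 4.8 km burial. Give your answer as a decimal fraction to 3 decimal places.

φ = φ₀·exp(−k·d) = 0.61 × exp(−0.409 × 4.8) = 0.61 × exp(−1.963)
  = 0.61 × 0.1404 = 0.0856

0.086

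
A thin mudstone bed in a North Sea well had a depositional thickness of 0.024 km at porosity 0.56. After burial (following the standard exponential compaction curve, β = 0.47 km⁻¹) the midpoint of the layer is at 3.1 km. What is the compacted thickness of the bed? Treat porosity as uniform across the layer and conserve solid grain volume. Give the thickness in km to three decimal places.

Porosity at 3.1 km: phi = 0.56·exp(−0.47×3.1) = 0.1304
Solid-volume conservation: h(1−phi) = h₀(1−phi₀) ⇒ h = h₀·(1−phi₀)/(1−phi)
h = 0.024 × (1 − 0.56)/(1 − 0.1304) = 0.024 × 0.5060 = 0.0121 km

0.012 km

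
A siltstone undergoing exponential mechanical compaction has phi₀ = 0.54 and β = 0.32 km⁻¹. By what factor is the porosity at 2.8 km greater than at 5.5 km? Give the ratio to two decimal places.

phi(z₁)/phi(z₂) = e^(−β·z₁)/e^(−β·z₂) = e^{β(z₂−z₁)}
= exp(0.32 × 2.7) = exp(0.864) = 2.3726

2.37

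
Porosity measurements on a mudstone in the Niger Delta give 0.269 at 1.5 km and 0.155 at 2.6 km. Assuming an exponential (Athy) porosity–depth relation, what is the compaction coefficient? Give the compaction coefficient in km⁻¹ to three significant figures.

0.501 km⁻¹

Athy: phi(z) = phi₀ e^(−kz) ⇒ phi₁/phi₂ = e^{k(z₂−z₁)} ⇒ k = ln(phi₁/phi₂)/(z₂−z₁)
k = ln(0.269/0.155) / (2.6 − 1.5) = ln(1.735) / 1.1 = 0.5513 / 1.1 = 0.5012 km⁻¹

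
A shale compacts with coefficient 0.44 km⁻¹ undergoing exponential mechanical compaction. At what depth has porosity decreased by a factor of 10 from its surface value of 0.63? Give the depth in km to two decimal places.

n/n₀ = 1/10 ⇒ exp(−c·d) = 1/10 ⇒ d = ln(10) / c
d = 2.3026 / 0.44 = 5.233 km

5.23 km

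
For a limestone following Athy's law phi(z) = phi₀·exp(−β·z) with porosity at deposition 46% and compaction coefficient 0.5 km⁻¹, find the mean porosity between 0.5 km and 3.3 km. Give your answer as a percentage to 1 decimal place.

19.3%

⟨phi⟩ = (1/(z₂−z₁)) ∫ phi₀ e^(−βz) dz = phi₀·(e^(−β·z₁) − e^(−β·z₂)) / (β·(z₂−z₁))
e^(−0.5×0.5) = 0.7788; e^(−0.5×3.3) = 0.1920
⟨phi⟩ = 0.46 × (0.7788 − 0.1920) / (0.5 × 2.8) = 0.46 × 0.4191 = 0.1928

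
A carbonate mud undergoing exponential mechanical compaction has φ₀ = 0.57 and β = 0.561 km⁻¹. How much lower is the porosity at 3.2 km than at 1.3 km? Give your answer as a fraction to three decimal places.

0.180

φ(1.3) = 0.57·e^(−0.561×1.3) = 0.2749
φ(3.2) = 0.57·e^(−0.561×3.2) = 0.0947
Δφ = 0.2749 − 0.0947 = 0.1802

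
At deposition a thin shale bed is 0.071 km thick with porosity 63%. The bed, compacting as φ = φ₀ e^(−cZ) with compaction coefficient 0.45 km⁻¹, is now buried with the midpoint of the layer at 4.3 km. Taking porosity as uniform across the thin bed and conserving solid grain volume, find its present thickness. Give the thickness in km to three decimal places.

Porosity at 4.3 km: φ = 0.63·exp(−0.45×4.3) = 0.0910
Solid-volume conservation: h(1−φ) = h₀(1−φ₀) ⇒ h = h₀·(1−φ₀)/(1−φ)
h = 0.071 × (1 − 0.63)/(1 − 0.0910) = 0.071 × 0.4070 = 0.0289 km

0.029 km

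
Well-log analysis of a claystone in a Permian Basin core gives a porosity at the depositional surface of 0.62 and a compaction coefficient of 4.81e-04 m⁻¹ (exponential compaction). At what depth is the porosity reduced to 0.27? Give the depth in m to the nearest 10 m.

Working in km (1 km = 1000 m; k in km⁻¹ = k in m⁻¹ × 1000):
Invert Athy's law: z = ln(n₀/n) / k
z = ln(0.62/0.27) / 0.481 = ln(2.296) / 0.481 = 0.8313 / 0.481 = 1.728 km

1730 m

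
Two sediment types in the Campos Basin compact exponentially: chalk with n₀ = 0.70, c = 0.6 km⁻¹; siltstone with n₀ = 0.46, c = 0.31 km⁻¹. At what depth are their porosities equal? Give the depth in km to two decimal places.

1.45 km

Set n₀ₐ e^(−cₐd) = n₀ᵦ e^(−cᵦd) ⇒ ln(n₀ₐ/n₀ᵦ) = (cₐ − cᵦ)·d
d = ln(0.7/0.46) / (0.6 − 0.31) = 0.4199 / 0.29 = 1.448 km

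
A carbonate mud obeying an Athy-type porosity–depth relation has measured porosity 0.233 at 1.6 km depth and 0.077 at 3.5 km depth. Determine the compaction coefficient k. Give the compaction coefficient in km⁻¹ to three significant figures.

0.583 km⁻¹

Athy: phi(Z) = phi₀ e^(−kZ) ⇒ phi₁/phi₂ = e^{k(Z₂−Z₁)} ⇒ k = ln(phi₁/phi₂)/(Z₂−Z₁)
k = ln(0.233/0.077) / (3.5 − 1.6) = ln(3.026) / 1.9 = 1.1072 / 1.9 = 0.5828 km⁻¹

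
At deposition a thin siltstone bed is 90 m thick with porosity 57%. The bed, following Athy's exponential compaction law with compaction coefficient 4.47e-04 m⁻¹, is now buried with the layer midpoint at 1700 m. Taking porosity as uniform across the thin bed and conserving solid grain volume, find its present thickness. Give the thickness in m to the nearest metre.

Working in km (1 km = 1000 m; k in km⁻¹ = k in m⁻¹ × 1000):
Porosity at 1.7 km: φ = 0.57·exp(−0.447×1.7) = 0.2666
Solid-volume conservation: h(1−φ) = h₀(1−φ₀) ⇒ h = h₀·(1−φ₀)/(1−φ)
h = 0.09 × (1 − 0.57)/(1 − 0.2666) = 0.09 × 0.5863 = 0.0528 km

53 m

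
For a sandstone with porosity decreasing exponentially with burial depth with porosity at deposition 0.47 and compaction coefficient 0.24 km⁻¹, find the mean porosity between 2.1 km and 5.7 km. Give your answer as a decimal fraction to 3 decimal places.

⟨phi⟩ = (1/(d₂−d₁)) ∫ phi₀ e^(−cd) dd = phi₀·(e^(−c·d₁) − e^(−c·d₂)) / (c·(d₂−d₁))
e^(−0.24×2.1) = 0.6041; e^(−0.24×5.7) = 0.2546
⟨phi⟩ = 0.47 × (0.6041 − 0.2546) / (0.24 × 3.6) = 0.47 × 0.4045 = 0.1901

0.190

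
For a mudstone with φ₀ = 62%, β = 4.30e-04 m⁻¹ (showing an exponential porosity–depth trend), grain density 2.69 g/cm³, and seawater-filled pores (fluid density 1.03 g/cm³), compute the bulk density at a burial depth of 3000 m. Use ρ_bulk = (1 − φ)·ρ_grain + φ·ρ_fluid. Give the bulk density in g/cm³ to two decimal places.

Working in km (1 km = 1000 m; β in km⁻¹ = β in m⁻¹ × 1000):
Porosity at depth: φ = 0.62·exp(−0.43×3) = 0.62×0.2753 = 0.1707
Bulk density: ρ_b = (1−φ)ρ_g + φ·ρ_f = 0.8293×2.69 + 0.1707×1.03
       = 2.231 + 0.176 = 2.407 g/cm³

2.41 g/cm³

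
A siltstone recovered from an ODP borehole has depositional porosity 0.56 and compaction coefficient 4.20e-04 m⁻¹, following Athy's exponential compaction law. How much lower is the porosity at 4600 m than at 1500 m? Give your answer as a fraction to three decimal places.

Working in km (1 km = 1000 m; c in km⁻¹ = c in m⁻¹ × 1000):
n(1.5) = 0.56·e^(−0.42×1.5) = 0.2983
n(4.6) = 0.56·e^(−0.42×4.6) = 0.0811
Δn = 0.2983 − 0.0811 = 0.2171

0.217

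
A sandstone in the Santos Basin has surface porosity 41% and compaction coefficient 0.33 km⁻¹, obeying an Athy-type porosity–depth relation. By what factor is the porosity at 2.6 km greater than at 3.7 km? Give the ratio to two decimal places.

phi(d₁)/phi(d₂) = e^(−k·d₁)/e^(−k·d₂) = e^{k(d₂−d₁)}
= exp(0.33 × 1.1) = exp(0.363) = 1.4376

1.44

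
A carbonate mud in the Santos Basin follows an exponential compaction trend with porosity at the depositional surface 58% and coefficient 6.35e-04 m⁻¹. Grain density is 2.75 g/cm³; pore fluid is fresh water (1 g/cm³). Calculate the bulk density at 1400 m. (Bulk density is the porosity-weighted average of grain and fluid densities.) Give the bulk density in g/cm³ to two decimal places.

2.33 g/cm³

Working in km (1 km = 1000 m; k in km⁻¹ = k in m⁻¹ × 1000):
Porosity at depth: n = 0.58·exp(−0.635×1.4) = 0.58×0.4111 = 0.2384
Bulk density: ρ_b = (1−n)ρ_g + n·ρ_f = 0.7616×2.75 + 0.2384×1
       = 2.094 + 0.238 = 2.333 g/cm³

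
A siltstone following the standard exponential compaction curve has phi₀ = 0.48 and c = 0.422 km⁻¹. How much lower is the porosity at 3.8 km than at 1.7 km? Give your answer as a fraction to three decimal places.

0.138

phi(1.7) = 0.48·e^(−0.422×1.7) = 0.2342
phi(3.8) = 0.48·e^(−0.422×3.8) = 0.0966
Δphi = 0.2342 − 0.0966 = 0.1377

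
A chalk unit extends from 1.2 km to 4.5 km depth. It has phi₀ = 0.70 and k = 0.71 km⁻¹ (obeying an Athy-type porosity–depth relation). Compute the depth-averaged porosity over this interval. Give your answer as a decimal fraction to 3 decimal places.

⟨phi⟩ = (1/(z₂−z₁)) ∫ phi₀ e^(−kz) dz = phi₀·(e^(−k·z₁) − e^(−k·z₂)) / (k·(z₂−z₁))
e^(−0.71×1.2) = 0.4266; e^(−0.71×4.5) = 0.0410
⟨phi⟩ = 0.7 × (0.4266 − 0.0410) / (0.71 × 3.3) = 0.7 × 0.1646 = 0.1152

0.115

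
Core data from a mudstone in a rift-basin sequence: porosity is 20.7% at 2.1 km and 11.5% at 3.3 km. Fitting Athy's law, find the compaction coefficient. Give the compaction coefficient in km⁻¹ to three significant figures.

Athy: n(z) = n₀ e^(−kz) ⇒ n₁/n₂ = e^{k(z₂−z₁)} ⇒ k = ln(n₁/n₂)/(z₂−z₁)
k = ln(0.207/0.115) / (3.3 − 2.1) = ln(1.8) / 1.2 = 0.5878 / 1.2 = 0.4898 km⁻¹

0.490 km⁻¹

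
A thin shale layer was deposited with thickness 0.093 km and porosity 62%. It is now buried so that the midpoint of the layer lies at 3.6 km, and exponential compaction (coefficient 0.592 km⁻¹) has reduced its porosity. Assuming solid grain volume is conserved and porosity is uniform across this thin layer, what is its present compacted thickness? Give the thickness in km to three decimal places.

0.038 km

Porosity at 3.6 km: phi = 0.62·exp(−0.592×3.6) = 0.0736
Solid-volume conservation: h(1−phi) = h₀(1−phi₀) ⇒ h = h₀·(1−phi₀)/(1−phi)
h = 0.093 × (1 − 0.62)/(1 − 0.0736) = 0.093 × 0.4102 = 0.0381 km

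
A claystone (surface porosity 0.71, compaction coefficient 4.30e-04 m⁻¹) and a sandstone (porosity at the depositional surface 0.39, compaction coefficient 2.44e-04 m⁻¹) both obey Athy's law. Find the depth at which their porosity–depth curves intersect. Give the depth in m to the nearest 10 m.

Working in km (1 km = 1000 m; c in km⁻¹ = c in m⁻¹ × 1000):
Set phi₀ₐ e^(−cₐz) = phi₀ᵦ e^(−cᵦz) ⇒ ln(phi₀ₐ/phi₀ᵦ) = (cₐ − cᵦ)·z
z = ln(0.71/0.39) / (0.43 − 0.244) = 0.5991 / 0.186 = 3.221 km

3220 m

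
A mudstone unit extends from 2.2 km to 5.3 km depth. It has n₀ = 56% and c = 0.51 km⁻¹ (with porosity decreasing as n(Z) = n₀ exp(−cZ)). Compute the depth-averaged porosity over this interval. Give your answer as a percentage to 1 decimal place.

9.2%

⟨n⟩ = (1/(Z₂−Z₁)) ∫ n₀ e^(−cZ) dZ = n₀·(e^(−c·Z₁) − e^(−c·Z₂)) / (c·(Z₂−Z₁))
e^(−0.51×2.2) = 0.3256; e^(−0.51×5.3) = 0.0670
⟨n⟩ = 0.56 × (0.3256 − 0.0670) / (0.51 × 3.1) = 0.56 × 0.1636 = 0.0916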